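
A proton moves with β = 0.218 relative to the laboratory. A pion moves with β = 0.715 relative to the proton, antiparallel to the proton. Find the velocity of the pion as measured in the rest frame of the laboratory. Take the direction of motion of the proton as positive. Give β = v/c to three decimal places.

β = -0.589

With v = 0.218 and u' = -0.715 (in units of c),
u = (u' + v)/(1 + u'v/c²):
u = (-0.715 + 0.218) / (1 + (-0.715)·0.218) = -0.4970/0.8441 = -0.5888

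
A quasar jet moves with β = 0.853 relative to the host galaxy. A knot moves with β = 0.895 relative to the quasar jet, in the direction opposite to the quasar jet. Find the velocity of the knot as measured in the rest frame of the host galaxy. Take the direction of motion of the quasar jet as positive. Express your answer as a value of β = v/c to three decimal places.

With v = 0.853 and u' = -0.895 (in units of c),
u = (u' + v)/(1 + u'v/c²):
u = (-0.895 + 0.853) / (1 + (-0.895)·0.853) = -0.0420/0.2366 = -0.1775

β = -0.178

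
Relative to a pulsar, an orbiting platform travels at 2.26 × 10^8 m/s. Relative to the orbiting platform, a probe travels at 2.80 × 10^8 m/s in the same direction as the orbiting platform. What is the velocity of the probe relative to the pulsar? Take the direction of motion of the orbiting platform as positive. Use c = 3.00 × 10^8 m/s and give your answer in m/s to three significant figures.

2.97 × 10^8 m/s

In units of c (dividing by 3.00 × 10^8 m/s): v = 0.753, u' = 0.933.
u = (u' + v)/(1 + u'v/c²):
u = (0.933 + 0.753) / (1 + 0.933·0.753) = 1.6867/1.7031 = 0.9903
Converting back: u = 0.9903 × 3.00 × 10^8 m/s.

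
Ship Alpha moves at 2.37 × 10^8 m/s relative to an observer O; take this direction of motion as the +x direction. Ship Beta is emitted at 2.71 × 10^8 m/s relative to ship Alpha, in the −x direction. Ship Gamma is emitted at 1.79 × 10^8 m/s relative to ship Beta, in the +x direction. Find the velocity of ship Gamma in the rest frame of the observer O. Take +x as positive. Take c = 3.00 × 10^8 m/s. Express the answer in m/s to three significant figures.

Apply u = (u' + v)/(1 + u'v/c²) successively, working outward toward the observer O.
(Dividing each given speed by c = 3.00 × 10^8 m/s to work in units of c.)
Start: velocity of ship Alpha relative to the observer O = 0.7900c.
Compose with ship Beta (u' = -0.903 in ship Alpha frame): u_1 = (-0.903 + 0.790) / (1 + (-0.903)·0.790) = -0.1133/0.2864 = -0.3958.
Compose with ship Gamma (u' = 0.597 in ship Beta frame): u_2 = (0.597 + (-0.396)) / (1 + 0.597·(-0.396)) = 0.2009/0.7639 = 0.2630.
So u = 0.2630 × 3.00 × 10^8 m/s.

+7.89 × 10^7 m/s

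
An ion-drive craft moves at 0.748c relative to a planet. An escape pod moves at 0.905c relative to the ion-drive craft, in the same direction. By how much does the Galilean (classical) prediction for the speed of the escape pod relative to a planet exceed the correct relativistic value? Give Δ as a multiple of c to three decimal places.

Galilean: u_cl = 0.905 + 0.748 = 1.6530.
Relativistic: u_rel = (0.905 + 0.748) / (1 + 0.905·0.748) = 1.6530/1.6769 = 0.9857.
Δ = 1.6530 − 0.9857 = 0.6673.
(The classical prediction exceeds c; the relativistic result does not.)

Δ = 0.667c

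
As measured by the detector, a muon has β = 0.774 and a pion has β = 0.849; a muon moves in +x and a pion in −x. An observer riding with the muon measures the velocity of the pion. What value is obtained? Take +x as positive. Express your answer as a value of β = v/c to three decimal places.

β = -0.979

β_A = 0.774, β_B = -0.849.
Transform to A's frame with the inverse velocity-addition law: u' = (u − v)/(1 − uv/c²), taking u = β_B and v = β_A.
u' = (-0.849 − 0.774) / (1 − (0.774)(-0.849)) = -1.6230/1.6571 = -0.9794.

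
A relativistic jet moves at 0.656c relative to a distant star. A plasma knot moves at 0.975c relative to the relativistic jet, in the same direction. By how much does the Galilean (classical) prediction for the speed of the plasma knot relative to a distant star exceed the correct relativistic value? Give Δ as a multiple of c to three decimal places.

Galilean: u_cl = 0.975 + 0.656 = 1.6310.
Relativistic: u_rel = (0.975 + 0.656) / (1 + 0.975·0.656) = 1.6310/1.6396 = 0.9948.
Δ = 1.6310 − 0.9948 = 0.6362.
(The classical prediction exceeds c; the relativistic result does not.)

Δ = 0.636c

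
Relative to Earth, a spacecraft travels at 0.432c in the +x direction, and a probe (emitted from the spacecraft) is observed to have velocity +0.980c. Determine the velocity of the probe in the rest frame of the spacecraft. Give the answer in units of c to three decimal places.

Invert the composition law: u' = (u − v)/(1 − uv/c²).
u' = (0.980 − 0.432) / (1 − (0.980)(0.432)) = 0.5480/0.5766 = 0.9503.

+0.950c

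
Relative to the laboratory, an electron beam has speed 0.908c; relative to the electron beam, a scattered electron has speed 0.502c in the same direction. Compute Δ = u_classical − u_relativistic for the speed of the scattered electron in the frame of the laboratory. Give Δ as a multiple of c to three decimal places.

Δ = 0.441c

Galilean: u_cl = 0.502 + 0.908 = 1.4100.
Relativistic: u_rel = (0.502 + 0.908) / (1 + 0.502·0.908) = 1.4100/1.4558 = 0.9685.
Δ = 1.4100 − 0.9685 = 0.4415.
(The classical prediction exceeds c; the relativistic result does not.)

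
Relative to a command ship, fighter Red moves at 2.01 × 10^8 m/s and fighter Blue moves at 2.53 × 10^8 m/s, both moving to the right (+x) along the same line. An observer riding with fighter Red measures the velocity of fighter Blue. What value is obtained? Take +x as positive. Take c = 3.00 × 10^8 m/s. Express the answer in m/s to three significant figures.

+1.20 × 10^8 m/s

β_A = 0.670, β_B = 0.843 (dividing each by c = 3.00 × 10^8 m/s).
Transform to A's frame with the inverse velocity-addition law: u' = (u − v)/(1 − uv/c²), taking u = β_B and v = β_A.
u' = (0.843 − 0.670) / (1 − (0.670)(0.843)) = 0.1733/0.4350 = 0.3985.
u' = 0.3985 × 3.00 × 10^8 m/s.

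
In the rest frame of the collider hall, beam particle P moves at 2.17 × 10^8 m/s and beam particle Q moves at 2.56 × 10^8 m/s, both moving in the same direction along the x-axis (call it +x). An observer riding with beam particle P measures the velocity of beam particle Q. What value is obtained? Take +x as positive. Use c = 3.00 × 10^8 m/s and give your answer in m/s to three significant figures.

β_A = 0.723, β_B = 0.853 (dividing each by c = 3.00 × 10^8 m/s).
Transform to A's frame with the inverse velocity-addition law: u' = (u − v)/(1 − uv/c²), taking u = β_B and v = β_A.
u' = (0.853 − 0.723) / (1 − (0.723)(0.853)) = 0.1300/0.3828 = 0.3396.
u' = 0.3396 × 3.00 × 10^8 m/s.

+1.02 × 10^8 m/s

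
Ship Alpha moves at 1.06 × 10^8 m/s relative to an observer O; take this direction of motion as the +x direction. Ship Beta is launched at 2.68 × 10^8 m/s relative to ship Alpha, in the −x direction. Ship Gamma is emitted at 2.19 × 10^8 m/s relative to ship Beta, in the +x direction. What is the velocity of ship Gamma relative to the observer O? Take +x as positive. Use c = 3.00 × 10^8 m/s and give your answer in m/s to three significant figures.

Apply u = (u' + v)/(1 + u'v/c²) successively, working outward toward the observer O.
(Dividing each given speed by c = 3.00 × 10^8 m/s to work in units of c.)
Start: velocity of ship Alpha relative to the observer O = 0.3533c.
Compose with ship Beta (u' = -0.893 in ship Alpha frame): u_1 = (-0.893 + 0.353) / (1 + (-0.893)·0.353) = -0.5400/0.6844 = -0.7891.
Compose with ship Gamma (u' = 0.730 in ship Beta frame): u_2 = (0.730 + (-0.789)) / (1 + 0.730·(-0.789)) = -0.0591/0.4240 = -0.1393.
So u = -0.1393 × 3.00 × 10^8 m/s.

-4.18 × 10^7 m/s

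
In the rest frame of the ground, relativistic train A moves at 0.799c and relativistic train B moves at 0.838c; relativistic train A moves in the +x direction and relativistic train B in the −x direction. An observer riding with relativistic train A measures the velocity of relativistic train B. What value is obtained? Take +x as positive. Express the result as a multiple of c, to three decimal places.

β_A = 0.799, β_B = -0.838.
Transform to A's frame with the inverse velocity-addition law: u' = (u − v)/(1 − uv/c²), taking u = β_B and v = β_A.
u' = (-0.838 − 0.799) / (1 − (0.799)(-0.838)) = -1.6370/1.6696 = -0.9805.

-0.980c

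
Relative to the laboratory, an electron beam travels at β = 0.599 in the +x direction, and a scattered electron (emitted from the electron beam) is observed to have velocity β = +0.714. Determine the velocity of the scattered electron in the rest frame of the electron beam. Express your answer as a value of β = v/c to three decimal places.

β = +0.201

Invert the composition law: u' = (u − v)/(1 − uv/c²).
u' = (0.714 − 0.599) / (1 − (0.714)(0.599)) = 0.1150/0.5723 = 0.2009.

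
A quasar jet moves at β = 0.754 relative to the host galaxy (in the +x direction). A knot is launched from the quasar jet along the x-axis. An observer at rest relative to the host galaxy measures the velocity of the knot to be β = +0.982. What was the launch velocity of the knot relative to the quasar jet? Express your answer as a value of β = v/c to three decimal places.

Invert the composition law: u' = (u − v)/(1 − uv/c²).
u' = (0.982 − 0.754) / (1 − (0.982)(0.754)) = 0.2280/0.2596 = 0.8784.

β = +0.878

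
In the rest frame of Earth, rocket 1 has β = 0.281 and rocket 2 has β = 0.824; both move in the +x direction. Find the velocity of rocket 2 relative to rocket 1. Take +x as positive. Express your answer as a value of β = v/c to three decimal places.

β = +0.707

β_A = 0.281, β_B = 0.824.
Transform to A's frame with the inverse velocity-addition law: u' = (u − v)/(1 − uv/c²), taking u = β_B and v = β_A.
u' = (0.824 − 0.281) / (1 − (0.281)(0.824)) = 0.5430/0.7685 = 0.7066.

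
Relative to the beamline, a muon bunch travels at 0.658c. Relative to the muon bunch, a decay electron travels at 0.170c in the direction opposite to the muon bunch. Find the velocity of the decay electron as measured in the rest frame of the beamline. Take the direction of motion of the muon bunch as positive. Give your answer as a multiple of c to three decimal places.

With v = 0.658 and u' = -0.170 (in units of c),
u = (u' + v)/(1 + u'v/c²):
u = (-0.170 + 0.658) / (1 + (-0.170)·0.658) = 0.4880/0.8881 = 0.5495
(Galilean addition would give +0.488c.)

+0.549c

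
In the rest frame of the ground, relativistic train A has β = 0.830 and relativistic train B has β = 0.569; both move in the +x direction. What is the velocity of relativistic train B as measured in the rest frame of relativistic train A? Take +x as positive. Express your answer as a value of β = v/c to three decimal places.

β = -0.495

β_A = 0.830, β_B = 0.569.
Transform to A's frame with the inverse velocity-addition law: u' = (u − v)/(1 − uv/c²), taking u = β_B and v = β_A.
u' = (0.569 − 0.830) / (1 − (0.830)(0.569)) = -0.2610/0.5277 = -0.4946.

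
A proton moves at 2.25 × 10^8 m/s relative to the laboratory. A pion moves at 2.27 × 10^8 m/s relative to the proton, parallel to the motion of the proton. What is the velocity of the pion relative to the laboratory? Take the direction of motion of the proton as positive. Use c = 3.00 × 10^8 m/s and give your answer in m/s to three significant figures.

In units of c (dividing by 3.00 × 10^8 m/s): v = 0.750, u' = 0.757.
u = (u' + v)/(1 + u'v/c²):
u = (0.757 + 0.750) / (1 + 0.757·0.750) = 1.5067/1.5675 = 0.9612
(Galilean addition would give +1.507c, exceeding c.)
Converting back: u = 0.9612 × 3.00 × 10^8 m/s.

2.88 × 10^8 m/s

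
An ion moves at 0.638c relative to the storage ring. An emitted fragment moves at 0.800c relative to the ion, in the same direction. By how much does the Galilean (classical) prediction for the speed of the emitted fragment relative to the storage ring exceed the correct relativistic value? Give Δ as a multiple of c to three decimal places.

Δ = 0.486c

Galilean: u_cl = 0.800 + 0.638 = 1.4380.
Relativistic: u_rel = (0.800 + 0.638) / (1 + 0.800·0.638) = 1.4380/1.5104 = 0.9521.
Δ = 1.4380 − 0.9521 = 0.4859.
(The classical prediction exceeds c; the relativistic result does not.)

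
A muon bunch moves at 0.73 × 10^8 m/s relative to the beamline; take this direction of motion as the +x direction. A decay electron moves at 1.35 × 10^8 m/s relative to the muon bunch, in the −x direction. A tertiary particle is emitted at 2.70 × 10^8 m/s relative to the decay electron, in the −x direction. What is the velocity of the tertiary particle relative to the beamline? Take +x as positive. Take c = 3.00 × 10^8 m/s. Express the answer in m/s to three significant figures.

-2.81 × 10^8 m/s

Apply u = (u' + v)/(1 + u'v/c²) successively, working outward toward the beamline.
(Dividing each given speed by c = 3.00 × 10^8 m/s to work in units of c.)
Start: velocity of the muon bunch relative to the beamline = 0.2433c.
Compose with the decay electron (u' = -0.450 in the muon bunch frame): u_1 = (-0.450 + 0.243) / (1 + (-0.450)·0.243) = -0.2067/0.8905 = -0.2321.
Compose with the tertiary particle (u' = -0.900 in the decay electron frame): u_2 = (-0.900 + (-0.232)) / (1 + (-0.900)·(-0.232)) = -1.1321/1.2089 = -0.9365.
So u = -0.9365 × 3.00 × 10^8 m/s.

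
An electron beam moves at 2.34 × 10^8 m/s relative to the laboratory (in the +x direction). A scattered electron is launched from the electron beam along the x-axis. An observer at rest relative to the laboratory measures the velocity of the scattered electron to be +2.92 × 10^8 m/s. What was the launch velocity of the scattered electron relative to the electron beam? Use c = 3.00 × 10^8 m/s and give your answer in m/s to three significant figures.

v = 0.780c, u = 0.973c.
Invert the composition law: u' = (u − v)/(1 − uv/c²).
u' = (0.973 − 0.780) / (1 − (0.973)(0.780)) = 0.1933/0.2408 = 0.8029.
u' = 0.8029 × 3.00 × 10^8 m/s.

+2.41 × 10^8 m/s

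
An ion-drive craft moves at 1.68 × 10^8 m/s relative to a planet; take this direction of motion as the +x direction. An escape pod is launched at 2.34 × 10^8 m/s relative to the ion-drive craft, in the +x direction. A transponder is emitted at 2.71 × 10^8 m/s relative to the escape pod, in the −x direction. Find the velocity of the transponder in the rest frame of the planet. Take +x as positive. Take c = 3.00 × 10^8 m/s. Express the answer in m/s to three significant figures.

Apply u = (u' + v)/(1 + u'v/c²) successively, working outward toward the planet.
(Dividing each given speed by c = 3.00 × 10^8 m/s to work in units of c.)
Start: velocity of the ion-drive craft relative to the planet = 0.5600c.
Compose with the escape pod (u' = 0.780 in the ion-drive craft frame): u_1 = (0.780 + 0.560) / (1 + 0.780·0.560) = 1.3400/1.4368 = 0.9326.
Compose with the transponder (u' = -0.903 in the escape pod frame): u_2 = (-0.903 + 0.933) / (1 + (-0.903)·0.933) = 0.0293/0.1575 = 0.1860.
So u = 0.1860 × 3.00 × 10^8 m/s.

+5.58 × 10^7 m/s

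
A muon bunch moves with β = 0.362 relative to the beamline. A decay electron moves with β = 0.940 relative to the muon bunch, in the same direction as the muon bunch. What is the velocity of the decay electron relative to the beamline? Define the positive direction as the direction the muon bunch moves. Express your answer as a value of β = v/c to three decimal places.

β = 0.971

With v = 0.362 and u' = 0.940 (in units of c),
u = (u' + v)/(1 + u'v/c²):
u = (0.940 + 0.362) / (1 + 0.940·0.362) = 1.3020/1.3403 = 0.9714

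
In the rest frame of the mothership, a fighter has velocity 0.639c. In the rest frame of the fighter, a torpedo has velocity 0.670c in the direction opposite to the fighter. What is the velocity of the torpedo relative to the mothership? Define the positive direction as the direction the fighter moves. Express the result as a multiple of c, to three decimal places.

With v = 0.639 and u' = -0.670 (in units of c),
u = (u' + v)/(1 + u'v/c²):
u = (-0.670 + 0.639) / (1 + (-0.670)·0.639) = -0.0310/0.5719 = -0.0542

-0.054c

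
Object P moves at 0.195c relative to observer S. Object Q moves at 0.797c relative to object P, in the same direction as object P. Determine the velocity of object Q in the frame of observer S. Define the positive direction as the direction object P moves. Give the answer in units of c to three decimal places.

0.859c

With v = 0.195 and u' = 0.797 (in units of c),
u = (u' + v)/(1 + u'v/c²):
u = (0.797 + 0.195) / (1 + 0.797·0.195) = 0.9920/1.1554 = 0.8586
(Galilean addition would give +0.992c.)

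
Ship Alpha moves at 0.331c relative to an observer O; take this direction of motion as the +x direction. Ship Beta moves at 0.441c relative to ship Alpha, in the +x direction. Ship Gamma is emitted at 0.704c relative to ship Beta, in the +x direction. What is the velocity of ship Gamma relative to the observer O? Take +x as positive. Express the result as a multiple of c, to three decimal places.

Apply u = (u' + v)/(1 + u'v/c²) successively, working outward toward the observer O.
Start: velocity of ship Alpha relative to the observer O = 0.3310c.
Compose with ship Beta (u' = 0.441 in ship Alpha frame): u_1 = (0.441 + 0.331) / (1 + 0.441·0.331) = 0.7720/1.1460 = 0.6737.
Compose with ship Gamma (u' = 0.704 in ship Beta frame): u_2 = (0.704 + 0.674) / (1 + 0.704·0.674) = 1.3777/1.4743 = 0.9345.

0.934c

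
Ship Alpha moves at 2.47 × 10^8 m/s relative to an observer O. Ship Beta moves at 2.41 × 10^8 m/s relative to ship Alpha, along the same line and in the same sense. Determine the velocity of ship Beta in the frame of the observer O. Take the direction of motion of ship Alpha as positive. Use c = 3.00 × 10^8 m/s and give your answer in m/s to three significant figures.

In units of c (dividing by 3.00 × 10^8 m/s): v = 0.823, u' = 0.803.
u = (u' + v)/(1 + u'v/c²):
u = (0.803 + 0.823) / (1 + 0.803·0.823) = 1.6267/1.6614 = 0.9791
(Galilean addition would give +1.627c, exceeding c.)
Converting back: u = 0.9791 × 3.00 × 10^8 m/s.

2.94 × 10^8 m/s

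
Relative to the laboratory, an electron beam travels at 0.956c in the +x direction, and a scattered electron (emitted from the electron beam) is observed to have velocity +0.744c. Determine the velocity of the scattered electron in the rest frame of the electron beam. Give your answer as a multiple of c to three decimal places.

-0.734c

Invert the composition law: u' = (u − v)/(1 − uv/c²).
u' = (0.744 − 0.956) / (1 − (0.744)(0.956)) = -0.2120/0.2887 = -0.7342.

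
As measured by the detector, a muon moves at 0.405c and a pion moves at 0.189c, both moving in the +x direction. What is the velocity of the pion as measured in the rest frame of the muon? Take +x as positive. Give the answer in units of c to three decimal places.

-0.234c

β_A = 0.405, β_B = 0.189.
Transform to A's frame with the inverse velocity-addition law: u' = (u − v)/(1 − uv/c²), taking u = β_B and v = β_A.
u' = (0.189 − 0.405) / (1 − (0.405)(0.189)) = -0.2160/0.9235 = -0.2339.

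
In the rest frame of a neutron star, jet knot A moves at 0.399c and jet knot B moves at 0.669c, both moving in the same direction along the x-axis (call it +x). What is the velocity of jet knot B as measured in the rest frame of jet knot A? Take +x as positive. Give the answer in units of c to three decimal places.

β_A = 0.399, β_B = 0.669.
Transform to A's frame with the inverse velocity-addition law: u' = (u − v)/(1 − uv/c²), taking u = β_B and v = β_A.
u' = (0.669 − 0.399) / (1 − (0.399)(0.669)) = 0.2700/0.7331 = 0.3683.

+0.368c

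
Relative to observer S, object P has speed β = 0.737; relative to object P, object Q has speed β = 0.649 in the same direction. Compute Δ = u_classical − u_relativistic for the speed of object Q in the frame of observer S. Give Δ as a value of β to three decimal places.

Galilean: u_cl = 0.649 + 0.737 = 1.3860.
Relativistic: u_rel = (0.649 + 0.737) / (1 + 0.649·0.737) = 1.3860/1.4783 = 0.9376.
Δ = 1.3860 − 0.9376 = 0.4484.
(The classical prediction exceeds c; the relativistic result does not.)

Δ = 0.448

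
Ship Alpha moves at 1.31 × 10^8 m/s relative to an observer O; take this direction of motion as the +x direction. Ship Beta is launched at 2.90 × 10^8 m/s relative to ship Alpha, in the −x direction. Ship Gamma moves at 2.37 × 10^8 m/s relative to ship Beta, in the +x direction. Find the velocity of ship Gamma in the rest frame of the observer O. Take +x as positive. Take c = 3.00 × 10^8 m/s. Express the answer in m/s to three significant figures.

Apply u = (u' + v)/(1 + u'v/c²) successively, working outward toward the observer O.
(Dividing each given speed by c = 3.00 × 10^8 m/s to work in units of c.)
Start: velocity of ship Alpha relative to the observer O = 0.4367c.
Compose with ship Beta (u' = -0.967 in ship Alpha frame): u_1 = (-0.967 + 0.437) / (1 + (-0.967)·0.437) = -0.5300/0.5779 = -0.9171.
Compose with ship Gamma (u' = 0.790 in ship Beta frame): u_2 = (0.790 + (-0.917)) / (1 + 0.790·(-0.917)) = -0.1271/0.2755 = -0.4615.
So u = -0.4615 × 3.00 × 10^8 m/s.

-1.38 × 10^8 m/s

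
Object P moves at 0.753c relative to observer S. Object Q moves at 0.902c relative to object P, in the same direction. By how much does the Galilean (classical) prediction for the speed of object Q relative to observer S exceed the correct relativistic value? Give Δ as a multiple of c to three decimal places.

Δ = 0.669c

Galilean: u_cl = 0.902 + 0.753 = 1.6550.
Relativistic: u_rel = (0.902 + 0.753) / (1 + 0.902·0.753) = 1.6550/1.6792 = 0.9856.
Δ = 1.6550 − 0.9856 = 0.6694.
(The classical prediction exceeds c; the relativistic result does not.)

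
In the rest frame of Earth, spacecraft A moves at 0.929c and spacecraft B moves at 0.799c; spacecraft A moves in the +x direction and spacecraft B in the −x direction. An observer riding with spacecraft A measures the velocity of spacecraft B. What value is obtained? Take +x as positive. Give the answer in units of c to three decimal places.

β_A = 0.929, β_B = -0.799.
Transform to A's frame with the inverse velocity-addition law: u' = (u − v)/(1 − uv/c²), taking u = β_B and v = β_A.
u' = (-0.799 − 0.929) / (1 − (0.929)(-0.799)) = -1.7280/1.7423 = -0.9918.

-0.992c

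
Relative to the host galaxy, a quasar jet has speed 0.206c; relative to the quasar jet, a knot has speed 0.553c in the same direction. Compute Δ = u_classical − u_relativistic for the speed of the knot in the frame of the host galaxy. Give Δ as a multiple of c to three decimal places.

Galilean: u_cl = 0.553 + 0.206 = 0.7590.
Relativistic: u_rel = (0.553 + 0.206) / (1 + 0.553·0.206) = 0.7590/1.1139 = 0.6814.
Δ = 0.7590 − 0.6814 = 0.0776.

Δ = 0.078c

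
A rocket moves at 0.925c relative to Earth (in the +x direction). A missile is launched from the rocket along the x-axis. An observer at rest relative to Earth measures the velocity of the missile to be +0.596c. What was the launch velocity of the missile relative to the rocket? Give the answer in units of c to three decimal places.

-0.733c

Invert the composition law: u' = (u − v)/(1 − uv/c²).
u' = (0.596 − 0.925) / (1 − (0.596)(0.925)) = -0.3290/0.4487 = -0.7332.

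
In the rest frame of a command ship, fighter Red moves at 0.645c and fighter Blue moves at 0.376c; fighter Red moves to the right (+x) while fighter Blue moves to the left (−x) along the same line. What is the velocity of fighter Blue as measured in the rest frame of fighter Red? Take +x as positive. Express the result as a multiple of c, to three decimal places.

-0.822c

β_A = 0.645, β_B = -0.376.
Transform to A's frame with the inverse velocity-addition law: u' = (u − v)/(1 − uv/c²), taking u = β_B and v = β_A.
u' = (-0.376 − 0.645) / (1 − (0.645)(-0.376)) = -1.0210/1.2425 = -0.8217.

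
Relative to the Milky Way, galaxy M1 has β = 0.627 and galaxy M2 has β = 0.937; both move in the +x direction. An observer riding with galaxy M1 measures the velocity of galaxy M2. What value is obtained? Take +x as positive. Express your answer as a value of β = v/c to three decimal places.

β_A = 0.627, β_B = 0.937.
Transform to A's frame with the inverse velocity-addition law: u' = (u − v)/(1 − uv/c²), taking u = β_B and v = β_A.
u' = (0.937 − 0.627) / (1 − (0.627)(0.937)) = 0.3100/0.4125 = 0.7515.

β = +0.752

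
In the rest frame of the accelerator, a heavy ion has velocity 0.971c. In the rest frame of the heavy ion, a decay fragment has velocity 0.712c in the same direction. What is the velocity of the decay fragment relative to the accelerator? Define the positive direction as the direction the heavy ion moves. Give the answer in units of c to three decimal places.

With v = 0.971 and u' = 0.712 (in units of c),
u = (u' + v)/(1 + u'v/c²):
u = (0.712 + 0.971) / (1 + 0.712·0.971) = 1.6830/1.6914 = 0.9951
(Galilean addition would give +1.683c, exceeding c.)

0.995c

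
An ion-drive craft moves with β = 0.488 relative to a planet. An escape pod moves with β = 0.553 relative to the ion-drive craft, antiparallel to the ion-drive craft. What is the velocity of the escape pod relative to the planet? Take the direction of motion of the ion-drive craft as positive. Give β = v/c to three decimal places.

With v = 0.488 and u' = -0.553 (in units of c),
u = (u' + v)/(1 + u'v/c²):
u = (-0.553 + 0.488) / (1 + (-0.553)·0.488) = -0.0650/0.7301 = -0.0890

β = -0.089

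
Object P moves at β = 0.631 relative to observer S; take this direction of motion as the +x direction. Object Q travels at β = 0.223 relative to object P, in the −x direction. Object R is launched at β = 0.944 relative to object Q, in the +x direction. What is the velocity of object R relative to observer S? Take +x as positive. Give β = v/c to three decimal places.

Apply u = (u' + v)/(1 + u'v/c²) successively, working outward toward observer S.
Start: velocity of object P relative to observer S = 0.6310c.
Compose with object Q (u' = -0.223 in object P frame): u_1 = (-0.223 + 0.631) / (1 + (-0.223)·0.631) = 0.4080/0.8593 = 0.4748.
Compose with object R (u' = 0.944 in object Q frame): u_2 = (0.944 + 0.475) / (1 + 0.944·0.475) = 1.4188/1.4482 = 0.9797.

β = +0.980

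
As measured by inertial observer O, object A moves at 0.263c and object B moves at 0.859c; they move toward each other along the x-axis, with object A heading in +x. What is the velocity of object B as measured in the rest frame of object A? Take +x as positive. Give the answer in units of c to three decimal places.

β_A = 0.263, β_B = -0.859.
Transform to A's frame with the inverse velocity-addition law: u' = (u − v)/(1 − uv/c²), taking u = β_B and v = β_A.
u' = (-0.859 − 0.263) / (1 − (0.263)(-0.859)) = -1.1220/1.2259 = -0.9152.

-0.915c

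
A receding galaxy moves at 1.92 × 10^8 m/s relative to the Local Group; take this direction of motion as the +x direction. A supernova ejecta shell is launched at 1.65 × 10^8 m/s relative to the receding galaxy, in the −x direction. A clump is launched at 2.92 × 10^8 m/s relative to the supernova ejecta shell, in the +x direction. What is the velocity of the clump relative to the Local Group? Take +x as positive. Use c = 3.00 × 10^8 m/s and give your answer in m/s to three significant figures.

Apply u = (u' + v)/(1 + u'v/c²) successively, working outward toward the Local Group.
(Dividing each given speed by c = 3.00 × 10^8 m/s to work in units of c.)
Start: velocity of the receding galaxy relative to the Local Group = 0.6400c.
Compose with the supernova ejecta shell (u' = -0.550 in the receding galaxy frame): u_1 = (-0.550 + 0.640) / (1 + (-0.550)·0.640) = 0.0900/0.6480 = 0.1389.
Compose with the clump (u' = 0.973 in the supernova ejecta shell frame): u_2 = (0.973 + 0.139) / (1 + 0.973·0.139) = 1.1122/1.1352 = 0.9798.
So u = 0.9798 × 3.00 × 10^8 m/s.

+2.94 × 10^8 m/s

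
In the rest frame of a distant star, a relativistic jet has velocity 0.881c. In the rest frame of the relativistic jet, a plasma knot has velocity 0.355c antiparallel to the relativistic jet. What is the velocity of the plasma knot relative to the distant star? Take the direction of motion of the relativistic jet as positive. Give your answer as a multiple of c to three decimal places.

+0.765c

With v = 0.881 and u' = -0.355 (in units of c),
u = (u' + v)/(1 + u'v/c²):
u = (-0.355 + 0.881) / (1 + (-0.355)·0.881) = 0.5260/0.6872 = 0.7654
(Galilean addition would give +0.526c.)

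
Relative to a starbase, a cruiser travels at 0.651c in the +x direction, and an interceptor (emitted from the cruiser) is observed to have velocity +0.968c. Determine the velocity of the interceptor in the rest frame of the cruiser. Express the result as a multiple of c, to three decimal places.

+0.857c

Invert the composition law: u' = (u − v)/(1 − uv/c²).
u' = (0.968 − 0.651) / (1 − (0.968)(0.651)) = 0.3170/0.3698 = 0.8571.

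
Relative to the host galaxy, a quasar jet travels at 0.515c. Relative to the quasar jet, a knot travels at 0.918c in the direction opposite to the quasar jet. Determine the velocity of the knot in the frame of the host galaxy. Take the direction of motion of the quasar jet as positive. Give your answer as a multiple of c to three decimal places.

-0.764c

With v = 0.515 and u' = -0.918 (in units of c),
u = (u' + v)/(1 + u'v/c²):
u = (-0.918 + 0.515) / (1 + (-0.918)·0.515) = -0.4030/0.5272 = -0.7644
(Galilean addition would give -0.403c.)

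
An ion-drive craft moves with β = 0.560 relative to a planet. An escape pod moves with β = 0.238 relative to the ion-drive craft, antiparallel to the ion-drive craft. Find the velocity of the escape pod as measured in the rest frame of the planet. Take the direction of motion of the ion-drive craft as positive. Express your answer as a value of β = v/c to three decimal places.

β = +0.372

With v = 0.560 and u' = -0.238 (in units of c),
u = (u' + v)/(1 + u'v/c²):
u = (-0.238 + 0.560) / (1 + (-0.238)·0.560) = 0.3220/0.8667 = 0.3715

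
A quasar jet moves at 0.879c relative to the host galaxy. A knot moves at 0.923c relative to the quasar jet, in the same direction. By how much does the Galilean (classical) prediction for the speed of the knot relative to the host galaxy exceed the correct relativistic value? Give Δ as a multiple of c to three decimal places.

Galilean: u_cl = 0.923 + 0.879 = 1.8020.
Relativistic: u_rel = (0.923 + 0.879) / (1 + 0.923·0.879) = 1.8020/1.8113 = 0.9949.
Δ = 1.8020 − 0.9949 = 0.8071.
(The classical prediction exceeds c; the relativistic result does not.)

Δ = 0.807c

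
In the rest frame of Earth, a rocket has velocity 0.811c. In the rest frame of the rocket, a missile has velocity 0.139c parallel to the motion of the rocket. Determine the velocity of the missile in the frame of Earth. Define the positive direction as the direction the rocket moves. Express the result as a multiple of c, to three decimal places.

0.854c

With v = 0.811 and u' = 0.139 (in units of c),
u = (u' + v)/(1 + u'v/c²):
u = (0.139 + 0.811) / (1 + 0.139·0.811) = 0.9500/1.1127 = 0.8538
(Galilean addition would give +0.950c.)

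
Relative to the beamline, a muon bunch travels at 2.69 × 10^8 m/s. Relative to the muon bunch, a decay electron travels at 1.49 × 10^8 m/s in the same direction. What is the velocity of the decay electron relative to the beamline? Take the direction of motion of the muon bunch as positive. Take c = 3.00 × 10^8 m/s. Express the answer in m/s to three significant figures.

2.89 × 10^8 m/s

In units of c (dividing by 3.00 × 10^8 m/s): v = 0.897, u' = 0.497.
u = (u' + v)/(1 + u'v/c²):
u = (0.497 + 0.897) / (1 + 0.497·0.897) = 1.3933/1.4453 = 0.9640
(Galilean addition would give +1.393c, exceeding c.)
Converting back: u = 0.9640 × 3.00 × 10^8 m/s.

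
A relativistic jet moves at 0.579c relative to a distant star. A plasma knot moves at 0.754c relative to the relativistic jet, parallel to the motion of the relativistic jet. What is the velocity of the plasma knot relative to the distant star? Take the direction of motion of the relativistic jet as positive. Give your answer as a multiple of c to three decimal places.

With v = 0.579 and u' = 0.754 (in units of c),
u = (u' + v)/(1 + u'v/c²):
u = (0.754 + 0.579) / (1 + 0.754·0.579) = 1.3330/1.4366 = 0.9279
(Galilean addition would give +1.333c, exceeding c.)

0.928c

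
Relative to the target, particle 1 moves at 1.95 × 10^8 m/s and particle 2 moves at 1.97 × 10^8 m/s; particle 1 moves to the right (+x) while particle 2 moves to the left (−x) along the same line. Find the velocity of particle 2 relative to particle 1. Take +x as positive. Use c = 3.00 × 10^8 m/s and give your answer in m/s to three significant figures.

-2.75 × 10^8 m/s

β_A = 0.650, β_B = -0.657 (dividing each by c = 3.00 × 10^8 m/s).
Transform to A's frame with the inverse velocity-addition law: u' = (u − v)/(1 − uv/c²), taking u = β_B and v = β_A.
u' = (-0.657 − 0.650) / (1 − (0.650)(-0.657)) = -1.3067/1.4268 = -0.9158.
u' = -0.9158 × 3.00 × 10^8 m/s.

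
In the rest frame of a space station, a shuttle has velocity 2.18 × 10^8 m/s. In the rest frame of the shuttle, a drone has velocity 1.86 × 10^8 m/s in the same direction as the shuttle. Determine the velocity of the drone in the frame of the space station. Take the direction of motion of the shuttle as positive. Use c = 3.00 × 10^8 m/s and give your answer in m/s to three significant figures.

2.79 × 10^8 m/s

In units of c (dividing by 3.00 × 10^8 m/s): v = 0.727, u' = 0.620.
u = (u' + v)/(1 + u'v/c²):
u = (0.620 + 0.727) / (1 + 0.620·0.727) = 1.3467/1.4505 = 0.9284
(Galilean addition would give +1.347c, exceeding c.)
Converting back: u = 0.9284 × 3.00 × 10^8 m/s.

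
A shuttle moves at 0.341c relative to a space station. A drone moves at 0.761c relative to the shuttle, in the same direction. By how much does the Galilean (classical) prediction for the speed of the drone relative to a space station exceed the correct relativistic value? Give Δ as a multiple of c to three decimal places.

Galilean: u_cl = 0.761 + 0.341 = 1.1020.
Relativistic: u_rel = (0.761 + 0.341) / (1 + 0.761·0.341) = 1.1020/1.2595 = 0.8749.
Δ = 1.1020 − 0.8749 = 0.2271.
(The classical prediction exceeds c; the relativistic result does not.)

Δ = 0.227c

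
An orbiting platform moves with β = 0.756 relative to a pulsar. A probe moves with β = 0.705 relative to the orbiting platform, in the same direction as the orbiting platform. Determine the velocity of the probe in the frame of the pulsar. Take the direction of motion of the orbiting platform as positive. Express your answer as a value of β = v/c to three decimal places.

β = 0.953

With v = 0.756 and u' = 0.705 (in units of c),
u = (u' + v)/(1 + u'v/c²):
u = (0.705 + 0.756) / (1 + 0.705·0.756) = 1.4610/1.5330 = 0.9530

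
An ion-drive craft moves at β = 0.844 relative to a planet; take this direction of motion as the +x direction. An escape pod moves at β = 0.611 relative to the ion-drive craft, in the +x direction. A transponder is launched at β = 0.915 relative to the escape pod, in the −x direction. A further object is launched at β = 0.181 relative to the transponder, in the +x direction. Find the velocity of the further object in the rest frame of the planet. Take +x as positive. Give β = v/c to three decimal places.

β = +0.516

Apply u = (u' + v)/(1 + u'v/c²) successively, working outward toward the planet.
Start: velocity of the ion-drive craft relative to the planet = 0.8440c.
Compose with the escape pod (u' = 0.611 in the ion-drive craft frame): u_1 = (0.611 + 0.844) / (1 + 0.611·0.844) = 1.4550/1.5157 = 0.9600.
Compose with the transponder (u' = -0.915 in the escape pod frame): u_2 = (-0.915 + 0.960) / (1 + (-0.915)·0.960) = 0.0450/0.1216 = 0.3697.
Compose with the further object (u' = 0.181 in the transponder frame): u_3 = (0.181 + 0.370) / (1 + 0.181·0.370) = 0.5507/1.0669 = 0.5161.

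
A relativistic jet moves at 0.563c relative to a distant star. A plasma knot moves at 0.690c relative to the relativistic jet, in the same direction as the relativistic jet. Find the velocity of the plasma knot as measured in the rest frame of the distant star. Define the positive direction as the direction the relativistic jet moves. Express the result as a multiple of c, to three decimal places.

0.902c

With v = 0.563 and u' = 0.690 (in units of c),
u = (u' + v)/(1 + u'v/c²):
u = (0.690 + 0.563) / (1 + 0.690·0.563) = 1.2530/1.3885 = 0.9024
(Galilean addition would give +1.253c, exceeding c.)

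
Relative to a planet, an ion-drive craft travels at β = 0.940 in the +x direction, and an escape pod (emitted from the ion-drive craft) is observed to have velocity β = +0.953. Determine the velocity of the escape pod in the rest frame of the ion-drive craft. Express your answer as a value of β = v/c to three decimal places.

β = +0.125

Invert the composition law: u' = (u − v)/(1 − uv/c²).
u' = (0.953 − 0.940) / (1 − (0.953)(0.940)) = 0.0130/0.1042 = 0.1248.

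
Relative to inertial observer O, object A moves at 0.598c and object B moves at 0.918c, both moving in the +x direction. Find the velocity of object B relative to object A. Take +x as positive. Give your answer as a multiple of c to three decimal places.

β_A = 0.598, β_B = 0.918.
Transform to A's frame with the inverse velocity-addition law: u' = (u − v)/(1 − uv/c²), taking u = β_B and v = β_A.
u' = (0.918 − 0.598) / (1 − (0.598)(0.918)) = 0.3200/0.4510 = 0.7095.

+0.709c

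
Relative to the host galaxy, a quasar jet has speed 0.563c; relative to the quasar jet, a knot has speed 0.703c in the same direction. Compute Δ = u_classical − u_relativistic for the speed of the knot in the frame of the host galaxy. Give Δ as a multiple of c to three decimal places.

Galilean: u_cl = 0.703 + 0.563 = 1.2660.
Relativistic: u_rel = (0.703 + 0.563) / (1 + 0.703·0.563) = 1.2660/1.3958 = 0.9070.
Δ = 1.2660 − 0.9070 = 0.3590.
(The classical prediction exceeds c; the relativistic result does not.)

Δ = 0.359c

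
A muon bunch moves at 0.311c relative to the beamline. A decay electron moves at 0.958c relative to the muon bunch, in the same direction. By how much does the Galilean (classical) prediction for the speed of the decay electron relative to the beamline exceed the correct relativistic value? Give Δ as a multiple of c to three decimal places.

Galilean: u_cl = 0.958 + 0.311 = 1.2690.
Relativistic: u_rel = (0.958 + 0.311) / (1 + 0.958·0.311) = 1.2690/1.2979 = 0.9777.
Δ = 1.2690 − 0.9777 = 0.2913.
(The classical prediction exceeds c; the relativistic result does not.)

Δ = 0.291c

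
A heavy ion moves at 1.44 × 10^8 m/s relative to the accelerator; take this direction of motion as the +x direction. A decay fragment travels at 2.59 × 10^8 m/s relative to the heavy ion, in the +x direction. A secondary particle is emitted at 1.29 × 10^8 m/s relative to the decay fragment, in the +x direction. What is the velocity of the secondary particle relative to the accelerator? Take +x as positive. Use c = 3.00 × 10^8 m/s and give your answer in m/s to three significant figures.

Apply u = (u' + v)/(1 + u'v/c²) successively, working outward toward the accelerator.
(Dividing each given speed by c = 3.00 × 10^8 m/s to work in units of c.)
Start: velocity of the heavy ion relative to the accelerator = 0.4800c.
Compose with the decay fragment (u' = 0.863 in the heavy ion frame): u_1 = (0.863 + 0.480) / (1 + 0.863·0.480) = 1.3433/1.4144 = 0.9498.
Compose with the secondary particle (u' = 0.430 in the decay fragment frame): u_2 = (0.430 + 0.950) / (1 + 0.430·0.950) = 1.3798/1.4084 = 0.9797.
So u = 0.9797 × 3.00 × 10^8 m/s.

2.94 × 10^8 m/s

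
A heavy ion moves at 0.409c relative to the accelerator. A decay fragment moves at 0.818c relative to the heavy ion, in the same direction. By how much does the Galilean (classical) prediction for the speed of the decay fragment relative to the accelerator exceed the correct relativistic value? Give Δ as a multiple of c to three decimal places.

Galilean: u_cl = 0.818 + 0.409 = 1.2270.
Relativistic: u_rel = (0.818 + 0.409) / (1 + 0.818·0.409) = 1.2270/1.3346 = 0.9194.
Δ = 1.2270 − 0.9194 = 0.3076.
(The classical prediction exceeds c; the relativistic result does not.)

Δ = 0.308c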